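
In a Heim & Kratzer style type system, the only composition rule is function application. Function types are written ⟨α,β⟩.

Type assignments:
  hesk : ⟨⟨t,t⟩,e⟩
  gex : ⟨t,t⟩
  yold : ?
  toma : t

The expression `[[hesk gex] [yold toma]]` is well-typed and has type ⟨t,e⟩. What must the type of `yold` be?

At [[hesk gex] [yold toma]] (required: ⟨t,e⟩): [hesk gex] is e, which is not a function with range ⟨t,e⟩; hence [yold toma] is the functor — type ⟨e,⟨t,e⟩⟩.
At [yold toma] (required: ⟨e,⟨t,e⟩⟩): toma is t, which is not a function with range ⟨e,⟨t,e⟩⟩; hence yold is the functor — type ⟨t,⟨e,⟨t,e⟩⟩⟩.

⟨t,⟨e,⟨t,e⟩⟩⟩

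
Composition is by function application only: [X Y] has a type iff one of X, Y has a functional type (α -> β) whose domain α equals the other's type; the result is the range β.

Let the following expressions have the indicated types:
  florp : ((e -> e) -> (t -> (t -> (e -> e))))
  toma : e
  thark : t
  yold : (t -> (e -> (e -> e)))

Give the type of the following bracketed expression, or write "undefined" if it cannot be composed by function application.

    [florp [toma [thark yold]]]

(t -> (t -> (e -> e)))

[thark yold]: yold is (t -> (e -> (e -> e))), thark is t; result (e -> (e -> e)).
[toma [thark yold]]: [thark yold] is (e -> (e -> e)), toma is e; result (e -> e).
[florp [toma [thark yold]]]: florp is ((e -> e) -> (t -> (t -> (e -> e)))), [toma [thark yold]] is (e -> e); result (t -> (t -> (e -> e))).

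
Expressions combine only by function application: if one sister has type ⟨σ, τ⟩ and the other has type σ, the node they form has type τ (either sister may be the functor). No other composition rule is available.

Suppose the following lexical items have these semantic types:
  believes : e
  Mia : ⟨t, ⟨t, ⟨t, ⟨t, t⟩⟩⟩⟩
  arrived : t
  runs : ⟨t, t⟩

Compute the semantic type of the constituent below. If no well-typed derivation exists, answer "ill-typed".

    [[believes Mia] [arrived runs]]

[believes Mia]: e and ⟨t, ⟨t, ⟨t, ⟨t, t⟩⟩⟩⟩ cannot combine by function application — type clash.

ill-typed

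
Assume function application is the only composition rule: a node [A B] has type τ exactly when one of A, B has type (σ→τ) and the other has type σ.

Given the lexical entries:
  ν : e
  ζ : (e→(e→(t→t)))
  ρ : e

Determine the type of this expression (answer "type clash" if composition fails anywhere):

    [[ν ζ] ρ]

[ν ζ]: (e→(e→(t→t))) applied to e yields (e→(t→t)).
[[ν ζ] ρ]: (e→(t→t)) applied to e yields (t→t).

(t→t)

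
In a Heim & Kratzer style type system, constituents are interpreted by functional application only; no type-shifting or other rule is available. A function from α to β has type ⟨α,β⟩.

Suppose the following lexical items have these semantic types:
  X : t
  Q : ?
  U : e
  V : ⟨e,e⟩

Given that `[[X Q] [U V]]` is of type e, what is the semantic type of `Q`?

[[X Q] [U V]] must have type e. The sister [U V] has type e; that is not a function onto e, so [X Q] must be the functor, of type ⟨e,e⟩.
[X Q] must have type ⟨e,e⟩. The sister X has type t; that is not a function onto ⟨e,e⟩, so Q must be the functor, of type ⟨t,⟨e,e⟩⟩.

⟨t,⟨e,e⟩⟩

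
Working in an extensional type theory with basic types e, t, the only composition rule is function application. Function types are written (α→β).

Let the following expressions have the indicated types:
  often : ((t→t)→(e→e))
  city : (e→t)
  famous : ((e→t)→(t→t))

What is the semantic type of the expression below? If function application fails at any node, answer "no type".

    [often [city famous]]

(e→e)

[city famous]: famous is ((e→t)→(t→t)), city is (e→t); result (t→t).
[often [city famous]]: often is ((t→t)→(e→e)), [city famous] is (t→t); result (e→e).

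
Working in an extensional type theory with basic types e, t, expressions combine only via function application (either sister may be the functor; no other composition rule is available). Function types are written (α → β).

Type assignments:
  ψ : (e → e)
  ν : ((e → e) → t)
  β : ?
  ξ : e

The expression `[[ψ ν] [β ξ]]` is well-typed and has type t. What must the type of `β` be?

(e → (t → t))

[[ψ ν] [β ξ]] must have type t. The sister [ψ ν] has type t; that is not a function onto t, so [β ξ] must be the functor, of type (t → t).
[β ξ] must have type (t → t). The sister ξ has type e; that is not a function onto (t → t), so β must be the functor, of type (e → (t → t)).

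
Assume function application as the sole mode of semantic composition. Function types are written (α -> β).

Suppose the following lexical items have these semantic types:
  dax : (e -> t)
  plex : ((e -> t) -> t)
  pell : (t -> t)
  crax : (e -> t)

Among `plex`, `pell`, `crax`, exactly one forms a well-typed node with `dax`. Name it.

plex — combines: plex : ((e -> t) -> t) takes dax : (e -> t) as argument, giving t.
pell : (t -> t) — dax needs e; pell needs t; neither fits.
crax : (e -> t) — dax needs e; crax needs e; neither fits.

plex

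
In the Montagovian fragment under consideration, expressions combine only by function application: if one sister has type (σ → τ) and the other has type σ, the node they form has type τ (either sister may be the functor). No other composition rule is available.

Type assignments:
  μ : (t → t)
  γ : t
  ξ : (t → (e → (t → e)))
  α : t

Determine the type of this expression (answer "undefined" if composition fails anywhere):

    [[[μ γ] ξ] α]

[μ γ]: functor μ : (t → t), argument γ : t; result t.
[[μ γ] ξ]: functor ξ : (t → (e → (t → e))), argument [μ γ] : t; result (e → (t → e)).
At [[[μ γ] ξ] α]: neither (e → (t → e)) nor t can take the other as argument; the node is ill-typed.

undefined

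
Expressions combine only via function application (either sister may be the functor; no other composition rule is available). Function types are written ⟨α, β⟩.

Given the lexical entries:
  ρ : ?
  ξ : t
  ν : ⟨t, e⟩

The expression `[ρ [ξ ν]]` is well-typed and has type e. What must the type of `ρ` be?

⟨e, e⟩

At [ρ [ξ ν]] (required: e): [ξ ν] is e, which is not a function with range e; hence ρ is the functor — type ⟨e, e⟩.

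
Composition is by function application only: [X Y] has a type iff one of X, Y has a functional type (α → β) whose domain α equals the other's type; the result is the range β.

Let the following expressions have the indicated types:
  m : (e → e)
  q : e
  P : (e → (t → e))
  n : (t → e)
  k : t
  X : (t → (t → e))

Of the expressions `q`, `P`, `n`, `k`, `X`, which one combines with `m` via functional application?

q

q — combines: m : (e → e) takes q : e as argument, giving e.
P : (e → (t → e)) — no; m wants e, and P wants e.
n : (t → e) — no; m wants e, and n wants t.
k : t — no; m wants e, and k wants nothing (atomic).
X : (t → (t → e)) — no; m wants e, and X wants t.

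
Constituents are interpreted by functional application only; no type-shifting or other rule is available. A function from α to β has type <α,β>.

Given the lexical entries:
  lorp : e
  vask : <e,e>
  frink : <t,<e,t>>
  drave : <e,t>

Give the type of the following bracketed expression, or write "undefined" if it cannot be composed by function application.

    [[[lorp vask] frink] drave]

undefined

[lorp vask] — vask of type <e,e> combines with lorp of type e: type e.
At [[lorp vask] frink]: neither e nor <t,<e,t>> can take the other as argument; the node is ill-typed.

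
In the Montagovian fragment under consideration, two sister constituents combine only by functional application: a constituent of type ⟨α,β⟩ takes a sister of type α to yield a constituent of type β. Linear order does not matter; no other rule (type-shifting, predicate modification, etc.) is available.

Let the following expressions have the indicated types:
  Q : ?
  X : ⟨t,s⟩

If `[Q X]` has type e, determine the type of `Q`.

[Q X] must have type e. The sister X has type ⟨t,s⟩; that is not a function onto e, so Q must be the functor, of type ⟨⟨t,s⟩,e⟩.

⟨⟨t,s⟩,e⟩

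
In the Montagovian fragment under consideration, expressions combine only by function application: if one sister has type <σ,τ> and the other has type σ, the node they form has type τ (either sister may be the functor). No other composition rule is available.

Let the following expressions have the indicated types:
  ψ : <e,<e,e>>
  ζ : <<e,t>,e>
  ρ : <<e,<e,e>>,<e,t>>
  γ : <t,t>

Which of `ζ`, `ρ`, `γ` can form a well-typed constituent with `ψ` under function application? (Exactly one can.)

ζ : <<e,t>,e> — no; ψ wants e, and ζ wants <e,t>.
ρ — combines: ρ : <<e,<e,e>>,<e,t>> takes ψ : <e,<e,e>> as argument, giving <e,t>.
γ : <t,t> — no; ψ wants e, and γ wants t.

ρ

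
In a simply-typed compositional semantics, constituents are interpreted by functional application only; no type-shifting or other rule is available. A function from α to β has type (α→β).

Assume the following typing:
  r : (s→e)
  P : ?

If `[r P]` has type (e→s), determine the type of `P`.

For [r P] to have type (e→s) with r of type (s→e), P must be the function: P : ((s→e)→(e→s)).

((s→e)→(e→s))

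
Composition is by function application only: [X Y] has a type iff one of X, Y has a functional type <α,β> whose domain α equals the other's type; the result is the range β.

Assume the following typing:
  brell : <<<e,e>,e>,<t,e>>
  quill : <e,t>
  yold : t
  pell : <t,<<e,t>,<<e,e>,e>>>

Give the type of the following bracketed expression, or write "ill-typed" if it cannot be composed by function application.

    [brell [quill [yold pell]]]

<t,e>

[yold pell]: pell is <t,<<e,t>,<<e,e>,e>>>, yold is t; result <<e,t>,<<e,e>,e>>.
[quill [yold pell]]: [yold pell] is <<e,t>,<<e,e>,e>>, quill is <e,t>; result <<e,e>,e>.
[brell [quill [yold pell]]]: brell is <<<e,e>,e>,<t,e>>, [quill [yold pell]] is <<e,e>,e>; result <t,e>.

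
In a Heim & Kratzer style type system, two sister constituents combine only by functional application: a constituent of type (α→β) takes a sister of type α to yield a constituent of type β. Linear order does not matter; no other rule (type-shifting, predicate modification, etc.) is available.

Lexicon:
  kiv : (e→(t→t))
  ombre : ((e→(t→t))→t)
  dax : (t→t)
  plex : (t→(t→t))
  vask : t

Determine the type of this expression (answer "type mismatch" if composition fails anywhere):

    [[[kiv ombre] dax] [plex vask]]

t

[kiv ombre]: ombre is ((e→(t→t))→t), kiv is (e→(t→t)); result t.
[[kiv ombre] dax]: dax is (t→t), [kiv ombre] is t; result t.
[plex vask]: plex is (t→(t→t)), vask is t; result (t→t).
[[[kiv ombre] dax] [plex vask]]: [plex vask] is (t→t), [[kiv ombre] dax] is t; result t.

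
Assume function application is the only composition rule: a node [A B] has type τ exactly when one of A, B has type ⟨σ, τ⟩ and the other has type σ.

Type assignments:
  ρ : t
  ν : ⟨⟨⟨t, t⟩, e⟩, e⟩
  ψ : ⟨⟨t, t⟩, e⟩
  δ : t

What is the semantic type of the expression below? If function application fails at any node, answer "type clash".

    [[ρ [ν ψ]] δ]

[ν ψ] — ν of type ⟨⟨⟨t, t⟩, e⟩, e⟩ combines with ψ of type ⟨⟨t, t⟩, e⟩: type e.
At [ρ [ν ψ]]: neither t nor e can take the other as argument; the node is ill-typed.

type clash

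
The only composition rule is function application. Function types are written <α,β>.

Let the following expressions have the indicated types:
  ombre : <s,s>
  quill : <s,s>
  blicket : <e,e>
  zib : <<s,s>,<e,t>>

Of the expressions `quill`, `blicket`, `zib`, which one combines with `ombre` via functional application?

zib

quill : <s,s> — ombre needs s; quill needs s; neither fits.
blicket : <e,e> — ombre needs s; blicket needs e; neither fits.
zib — combines: zib : <<s,s>,<e,t>> takes ombre : <s,s> as argument, giving <e,t>.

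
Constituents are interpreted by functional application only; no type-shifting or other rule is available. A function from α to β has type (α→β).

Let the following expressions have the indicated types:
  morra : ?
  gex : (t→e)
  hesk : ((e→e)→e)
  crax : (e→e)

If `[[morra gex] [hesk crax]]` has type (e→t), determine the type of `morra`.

[[morra gex] [hesk crax]] must have type (e→t). The sister [hesk crax] has type e; that is not a function onto (e→t), so [morra gex] must be the functor, of type (e→(e→t)).
[morra gex] must have type (e→(e→t)). The sister gex has type (t→e); that is not a function onto (e→(e→t)), so morra must be the functor, of type ((t→e)→(e→(e→t))).

((t→e)→(e→(e→t)))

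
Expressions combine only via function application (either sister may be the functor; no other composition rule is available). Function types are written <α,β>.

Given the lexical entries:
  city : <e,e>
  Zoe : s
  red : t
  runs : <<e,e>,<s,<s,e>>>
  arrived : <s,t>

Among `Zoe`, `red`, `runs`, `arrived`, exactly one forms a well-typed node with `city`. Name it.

Zoe : s — city needs e; Zoe needs nothing (atomic); neither fits.
red : t — city needs e; red needs nothing (atomic); neither fits.
runs — combines: runs : <<e,e>,<s,<s,e>>> takes city : <e,e> as argument, giving <s,<s,e>>.
arrived : <s,t> — city needs e; arrived needs s; neither fits.

runs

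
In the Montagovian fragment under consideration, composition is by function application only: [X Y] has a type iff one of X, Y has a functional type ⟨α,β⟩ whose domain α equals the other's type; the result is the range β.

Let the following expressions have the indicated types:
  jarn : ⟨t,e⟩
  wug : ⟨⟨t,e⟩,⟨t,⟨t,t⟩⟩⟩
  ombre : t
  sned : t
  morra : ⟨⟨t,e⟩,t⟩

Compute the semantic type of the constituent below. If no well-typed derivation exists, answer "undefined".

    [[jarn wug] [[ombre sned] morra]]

undefined

[jarn wug]: wug is ⟨⟨t,e⟩,⟨t,⟨t,t⟩⟩⟩, jarn is ⟨t,e⟩; result ⟨t,⟨t,t⟩⟩.
[ombre sned]: t with t — neither is a function whose domain matches the other; composition fails here.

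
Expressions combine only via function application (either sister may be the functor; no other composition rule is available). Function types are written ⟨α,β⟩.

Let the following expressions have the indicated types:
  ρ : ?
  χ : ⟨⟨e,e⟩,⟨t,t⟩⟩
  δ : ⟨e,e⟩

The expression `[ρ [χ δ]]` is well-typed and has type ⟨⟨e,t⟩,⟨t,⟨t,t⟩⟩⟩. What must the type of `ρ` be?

⟨⟨t,t⟩,⟨⟨e,t⟩,⟨t,⟨t,t⟩⟩⟩⟩

At [ρ [χ δ]] (required: ⟨⟨e,t⟩,⟨t,⟨t,t⟩⟩⟩): [χ δ] is ⟨t,t⟩, which is not a function with range ⟨⟨e,t⟩,⟨t,⟨t,t⟩⟩⟩; hence ρ is the functor — type ⟨⟨t,t⟩,⟨⟨e,t⟩,⟨t,⟨t,t⟩⟩⟩⟩.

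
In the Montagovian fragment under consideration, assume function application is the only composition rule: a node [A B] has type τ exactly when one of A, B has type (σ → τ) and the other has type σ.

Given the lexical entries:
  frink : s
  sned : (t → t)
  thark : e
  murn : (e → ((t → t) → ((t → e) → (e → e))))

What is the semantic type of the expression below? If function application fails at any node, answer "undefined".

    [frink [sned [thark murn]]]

[thark murn]: functor murn : (e → ((t → t) → ((t → e) → (e → e)))), argument thark : e; result ((t → t) → ((t → e) → (e → e))).
[sned [thark murn]]: functor [thark murn] : ((t → t) → ((t → e) → (e → e))), argument sned : (t → t); result ((t → e) → (e → e)).
[frink [sned [thark murn]]]: s and ((t → e) → (e → e)) cannot combine by function application — type clash.

undefined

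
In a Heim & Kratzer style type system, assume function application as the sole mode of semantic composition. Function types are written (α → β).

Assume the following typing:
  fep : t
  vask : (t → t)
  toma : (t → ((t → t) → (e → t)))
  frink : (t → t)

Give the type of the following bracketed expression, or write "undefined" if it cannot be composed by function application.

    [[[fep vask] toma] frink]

(e → t)

[fep vask] — vask of type (t → t) combines with fep of type t: type t.
[[fep vask] toma] — toma of type (t → ((t → t) → (e → t))) combines with [fep vask] of type t: type ((t → t) → (e → t)).
[[[fep vask] toma] frink] — [[fep vask] toma] of type ((t → t) → (e → t)) combines with frink of type (t → t): type (e → t).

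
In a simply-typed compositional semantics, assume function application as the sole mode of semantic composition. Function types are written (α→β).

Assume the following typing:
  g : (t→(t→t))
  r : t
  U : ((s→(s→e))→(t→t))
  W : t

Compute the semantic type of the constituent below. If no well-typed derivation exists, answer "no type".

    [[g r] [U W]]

At [g r], g : (t→(t→t)) takes r : t, giving (t→t).
[U W]: ((s→(s→e))→(t→t)) and t cannot combine by function application — type clash.

no type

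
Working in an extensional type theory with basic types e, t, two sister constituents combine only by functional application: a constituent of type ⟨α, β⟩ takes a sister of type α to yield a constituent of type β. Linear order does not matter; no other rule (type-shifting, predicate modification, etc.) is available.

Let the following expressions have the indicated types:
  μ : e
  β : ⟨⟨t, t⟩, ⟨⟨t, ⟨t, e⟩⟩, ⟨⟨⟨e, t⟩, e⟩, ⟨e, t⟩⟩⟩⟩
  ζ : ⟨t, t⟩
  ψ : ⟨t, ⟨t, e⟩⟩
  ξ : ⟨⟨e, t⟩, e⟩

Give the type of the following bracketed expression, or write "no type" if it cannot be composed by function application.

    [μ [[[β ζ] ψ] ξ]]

[β ζ]: β is ⟨⟨t, t⟩, ⟨⟨t, ⟨t, e⟩⟩, ⟨⟨⟨e, t⟩, e⟩, ⟨e, t⟩⟩⟩⟩, ζ is ⟨t, t⟩; result ⟨⟨t, ⟨t, e⟩⟩, ⟨⟨⟨e, t⟩, e⟩, ⟨e, t⟩⟩⟩.
[[β ζ] ψ]: [β ζ] is ⟨⟨t, ⟨t, e⟩⟩, ⟨⟨⟨e, t⟩, e⟩, ⟨e, t⟩⟩⟩, ψ is ⟨t, ⟨t, e⟩⟩; result ⟨⟨⟨e, t⟩, e⟩, ⟨e, t⟩⟩.
[[[β ζ] ψ] ξ]: [[β ζ] ψ] is ⟨⟨⟨e, t⟩, e⟩, ⟨e, t⟩⟩, ξ is ⟨⟨e, t⟩, e⟩; result ⟨e, t⟩.
[μ [[[β ζ] ψ] ξ]]: [[[β ζ] ψ] ξ] is ⟨e, t⟩, μ is e; result t.

t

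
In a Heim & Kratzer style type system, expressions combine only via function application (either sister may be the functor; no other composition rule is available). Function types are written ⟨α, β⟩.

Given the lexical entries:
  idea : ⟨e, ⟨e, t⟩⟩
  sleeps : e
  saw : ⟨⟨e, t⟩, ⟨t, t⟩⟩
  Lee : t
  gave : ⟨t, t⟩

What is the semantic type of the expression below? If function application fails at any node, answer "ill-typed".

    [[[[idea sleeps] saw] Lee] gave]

t

[idea sleeps]: functor idea : ⟨e, ⟨e, t⟩⟩, argument sleeps : e; result ⟨e, t⟩.
[[idea sleeps] saw]: functor saw : ⟨⟨e, t⟩, ⟨t, t⟩⟩, argument [idea sleeps] : ⟨e, t⟩; result ⟨t, t⟩.
[[[idea sleeps] saw] Lee]: functor [[idea sleeps] saw] : ⟨t, t⟩, argument Lee : t; result t.
[[[[idea sleeps] saw] Lee] gave]: functor gave : ⟨t, t⟩, argument [[[idea sleeps] saw] Lee] : t; result t.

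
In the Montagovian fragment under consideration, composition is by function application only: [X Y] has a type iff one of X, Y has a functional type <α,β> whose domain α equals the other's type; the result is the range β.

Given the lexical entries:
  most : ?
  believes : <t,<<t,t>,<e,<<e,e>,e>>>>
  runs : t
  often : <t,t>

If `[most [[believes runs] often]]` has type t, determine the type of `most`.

For [most [[believes runs] often]] to have type t with [[believes runs] often] of type <e,<<e,e>,e>>, most must be the function: most : <<e,<<e,e>,e>>,t>.

<<e,<<e,e>,e>>,t>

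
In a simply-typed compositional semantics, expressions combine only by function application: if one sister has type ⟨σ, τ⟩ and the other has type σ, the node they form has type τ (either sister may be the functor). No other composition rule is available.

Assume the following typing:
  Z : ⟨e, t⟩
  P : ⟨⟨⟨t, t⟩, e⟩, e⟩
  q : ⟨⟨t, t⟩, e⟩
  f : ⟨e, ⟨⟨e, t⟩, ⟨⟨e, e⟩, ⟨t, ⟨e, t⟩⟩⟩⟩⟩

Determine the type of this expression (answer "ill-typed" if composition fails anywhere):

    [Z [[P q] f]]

⟨⟨e, e⟩, ⟨t, ⟨e, t⟩⟩⟩

[P q]: ⟨⟨⟨t, t⟩, e⟩, e⟩ applied to ⟨⟨t, t⟩, e⟩ yields e.
[[P q] f]: ⟨e, ⟨⟨e, t⟩, ⟨⟨e, e⟩, ⟨t, ⟨e, t⟩⟩⟩⟩⟩ applied to e yields ⟨⟨e, t⟩, ⟨⟨e, e⟩, ⟨t, ⟨e, t⟩⟩⟩⟩.
[Z [[P q] f]]: ⟨⟨e, t⟩, ⟨⟨e, e⟩, ⟨t, ⟨e, t⟩⟩⟩⟩ applied to ⟨e, t⟩ yields ⟨⟨e, e⟩, ⟨t, ⟨e, t⟩⟩⟩.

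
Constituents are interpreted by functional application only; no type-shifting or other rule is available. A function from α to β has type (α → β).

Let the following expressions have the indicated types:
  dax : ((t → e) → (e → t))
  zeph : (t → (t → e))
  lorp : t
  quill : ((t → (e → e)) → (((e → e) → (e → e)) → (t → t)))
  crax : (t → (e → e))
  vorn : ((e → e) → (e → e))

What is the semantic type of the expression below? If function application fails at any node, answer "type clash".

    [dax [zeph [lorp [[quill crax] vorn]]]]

(e → t)

[quill crax]: functor quill : ((t → (e → e)) → (((e → e) → (e → e)) → (t → t))), argument crax : (t → (e → e)); result (((e → e) → (e → e)) → (t → t)).
[[quill crax] vorn]: functor [quill crax] : (((e → e) → (e → e)) → (t → t)), argument vorn : ((e → e) → (e → e)); result (t → t).
[lorp [[quill crax] vorn]]: functor [[quill crax] vorn] : (t → t), argument lorp : t; result t.
[zeph [lorp [[quill crax] vorn]]]: functor zeph : (t → (t → e)), argument [lorp [[quill crax] vorn]] : t; result (t → e).
[dax [zeph [lorp [[quill crax] vorn]]]]: functor dax : ((t → e) → (e → t)), argument [zeph [lorp [[quill crax] vorn]]] : (t → e); result (e → t).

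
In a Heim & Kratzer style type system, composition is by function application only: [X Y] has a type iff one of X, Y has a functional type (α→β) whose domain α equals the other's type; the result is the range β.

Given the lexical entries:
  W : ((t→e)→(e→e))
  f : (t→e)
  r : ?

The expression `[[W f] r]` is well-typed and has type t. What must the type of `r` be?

[[W f] r] is required to be t. [W f] : (e→e) cannot yield t as functor, so r : ((e→e)→t).

((e→e)→t)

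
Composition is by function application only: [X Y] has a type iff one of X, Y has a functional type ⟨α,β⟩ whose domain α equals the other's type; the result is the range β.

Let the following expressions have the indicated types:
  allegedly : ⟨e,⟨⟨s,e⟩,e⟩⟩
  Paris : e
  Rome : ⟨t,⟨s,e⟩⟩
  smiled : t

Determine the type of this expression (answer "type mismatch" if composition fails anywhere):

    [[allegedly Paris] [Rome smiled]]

e

[allegedly Paris] — allegedly of type ⟨e,⟨⟨s,e⟩,e⟩⟩ combines with Paris of type e: type ⟨⟨s,e⟩,e⟩.
[Rome smiled] — Rome of type ⟨t,⟨s,e⟩⟩ combines with smiled of type t: type ⟨s,e⟩.
[[allegedly Paris] [Rome smiled]] — [allegedly Paris] of type ⟨⟨s,e⟩,e⟩ combines with [Rome smiled] of type ⟨s,e⟩: type e.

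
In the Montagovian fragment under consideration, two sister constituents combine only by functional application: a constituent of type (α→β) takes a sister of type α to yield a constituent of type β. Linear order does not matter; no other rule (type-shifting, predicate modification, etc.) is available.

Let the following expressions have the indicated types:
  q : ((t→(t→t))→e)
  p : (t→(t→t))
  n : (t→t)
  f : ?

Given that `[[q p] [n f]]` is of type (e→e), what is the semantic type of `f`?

[[q p] [n f]] must have type (e→e). The sister [q p] has type e; that is not a function onto (e→e), so [n f] must be the functor, of type (e→(e→e)).
[n f] must have type (e→(e→e)). The sister n has type (t→t); that is not a function onto (e→(e→e)), so f must be the functor, of type ((t→t)→(e→(e→e))).

((t→t)→(e→(e→e)))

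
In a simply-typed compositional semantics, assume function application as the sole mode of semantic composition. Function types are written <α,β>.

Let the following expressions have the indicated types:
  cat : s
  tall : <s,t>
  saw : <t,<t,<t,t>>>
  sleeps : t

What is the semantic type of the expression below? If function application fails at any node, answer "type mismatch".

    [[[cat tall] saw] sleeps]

[cat tall]: tall is <s,t>, cat is s; result t.
[[cat tall] saw]: saw is <t,<t,<t,t>>>, [cat tall] is t; result <t,<t,t>>.
[[[cat tall] saw] sleeps]: [[cat tall] saw] is <t,<t,t>>, sleeps is t; result <t,t>.

<t,t>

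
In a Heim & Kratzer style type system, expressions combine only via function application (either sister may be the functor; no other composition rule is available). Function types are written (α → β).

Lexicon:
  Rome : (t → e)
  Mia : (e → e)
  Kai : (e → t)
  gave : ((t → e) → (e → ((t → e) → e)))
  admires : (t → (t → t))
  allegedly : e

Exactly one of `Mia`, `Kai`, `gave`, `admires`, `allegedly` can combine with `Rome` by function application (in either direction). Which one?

gave

Mia : (e → e) — neither side's domain matches the other.
Kai : (e → t) — neither side's domain matches the other.
gave — combines: gave : ((t → e) → (e → ((t → e) → e))) takes Rome : (t → e) as argument, giving (e → ((t → e) → e)).
admires : (t → (t → t)) — neither side's domain matches the other.
allegedly : e — neither side's domain matches the other.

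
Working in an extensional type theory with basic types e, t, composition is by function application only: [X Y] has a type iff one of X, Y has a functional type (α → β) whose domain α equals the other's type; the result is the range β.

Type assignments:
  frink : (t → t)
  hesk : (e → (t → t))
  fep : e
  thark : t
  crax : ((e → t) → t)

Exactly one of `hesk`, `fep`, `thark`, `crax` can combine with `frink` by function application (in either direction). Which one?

thark

hesk : (e → (t → t)) — does not combine with frink.
fep : e — does not combine with frink.
thark — combines: frink : (t → t) takes thark : t as argument, giving t.
crax : ((e → t) → t) — does not combine with frink.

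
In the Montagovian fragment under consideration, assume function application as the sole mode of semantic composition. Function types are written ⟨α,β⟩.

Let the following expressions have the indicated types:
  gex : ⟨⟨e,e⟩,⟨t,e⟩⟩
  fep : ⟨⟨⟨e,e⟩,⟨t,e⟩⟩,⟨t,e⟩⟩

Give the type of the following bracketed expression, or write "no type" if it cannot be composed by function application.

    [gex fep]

⟨t,e⟩

[gex fep] — fep of type ⟨⟨⟨e,e⟩,⟨t,e⟩⟩,⟨t,e⟩⟩ combines with gex of type ⟨⟨e,e⟩,⟨t,e⟩⟩: type ⟨t,e⟩.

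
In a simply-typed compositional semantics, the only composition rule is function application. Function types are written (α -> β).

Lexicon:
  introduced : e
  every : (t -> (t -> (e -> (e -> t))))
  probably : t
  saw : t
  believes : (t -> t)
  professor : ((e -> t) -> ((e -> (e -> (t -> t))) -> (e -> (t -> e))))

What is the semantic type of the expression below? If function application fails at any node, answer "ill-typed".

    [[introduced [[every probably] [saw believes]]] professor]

At [every probably], every : (t -> (t -> (e -> (e -> t)))) takes probably : t, giving (t -> (e -> (e -> t))).
At [saw believes], believes : (t -> t) takes saw : t, giving t.
At [[every probably] [saw believes]], [every probably] : (t -> (e -> (e -> t))) takes [saw believes] : t, giving (e -> (e -> t)).
At [introduced [[every probably] [saw believes]]], [[every probably] [saw believes]] : (e -> (e -> t)) takes introduced : e, giving (e -> t).
At [[introduced [[every probably] [saw believes]]] professor], professor : ((e -> t) -> ((e -> (e -> (t -> t))) -> (e -> (t -> e)))) takes [introduced [[every probably] [saw believes]]] : (e -> t), giving ((e -> (e -> (t -> t))) -> (e -> (t -> e))).

((e -> (e -> (t -> t))) -> (e -> (t -> e)))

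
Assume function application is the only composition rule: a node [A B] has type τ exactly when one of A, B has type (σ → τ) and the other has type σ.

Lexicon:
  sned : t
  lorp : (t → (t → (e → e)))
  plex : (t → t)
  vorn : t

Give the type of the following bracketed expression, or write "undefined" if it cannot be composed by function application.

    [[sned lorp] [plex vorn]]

[sned lorp]: lorp is (t → (t → (e → e))), sned is t; result (t → (e → e)).
[plex vorn]: plex is (t → t), vorn is t; result t.
[[sned lorp] [plex vorn]]: [sned lorp] is (t → (e → e)), [plex vorn] is t; result (e → e).

(e → e)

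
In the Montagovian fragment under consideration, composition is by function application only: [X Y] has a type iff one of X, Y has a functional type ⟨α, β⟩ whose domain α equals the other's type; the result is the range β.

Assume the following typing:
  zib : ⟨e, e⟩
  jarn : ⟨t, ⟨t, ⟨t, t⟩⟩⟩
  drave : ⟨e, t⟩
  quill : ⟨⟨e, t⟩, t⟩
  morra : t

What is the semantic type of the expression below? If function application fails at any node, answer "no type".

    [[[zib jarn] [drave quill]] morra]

[zib jarn]: ⟨e, e⟩ with ⟨t, ⟨t, ⟨t, t⟩⟩⟩ — neither is a function whose domain matches the other; composition fails here.

no type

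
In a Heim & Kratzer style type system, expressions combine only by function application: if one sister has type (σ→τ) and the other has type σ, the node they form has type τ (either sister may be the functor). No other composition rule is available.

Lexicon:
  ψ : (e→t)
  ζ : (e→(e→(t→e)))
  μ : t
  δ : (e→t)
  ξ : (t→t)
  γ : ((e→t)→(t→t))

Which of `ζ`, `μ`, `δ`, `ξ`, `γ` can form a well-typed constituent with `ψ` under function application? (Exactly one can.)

γ

ζ : (e→(e→(t→e))) — does not combine with ψ.
μ : t — does not combine with ψ.
δ : (e→t) — does not combine with ψ.
ξ : (t→t) — does not combine with ψ.
γ — combines: γ : ((e→t)→(t→t)) takes ψ : (e→t) as argument, giving (t→t).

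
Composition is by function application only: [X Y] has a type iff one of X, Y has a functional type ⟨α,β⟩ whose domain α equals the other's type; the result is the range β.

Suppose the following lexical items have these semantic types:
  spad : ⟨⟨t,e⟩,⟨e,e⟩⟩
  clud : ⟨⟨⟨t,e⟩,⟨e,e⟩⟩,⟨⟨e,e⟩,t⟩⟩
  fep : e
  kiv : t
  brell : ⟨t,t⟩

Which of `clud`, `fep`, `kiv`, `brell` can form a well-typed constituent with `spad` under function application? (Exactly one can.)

clud

clud — combines: clud : ⟨⟨⟨t,e⟩,⟨e,e⟩⟩,⟨⟨e,e⟩,t⟩⟩ takes spad : ⟨⟨t,e⟩,⟨e,e⟩⟩ as argument, giving ⟨⟨e,e⟩,t⟩.
fep : e — neither side's domain matches the other.
kiv : t — neither side's domain matches the other.
brell : ⟨t,t⟩ — neither side's domain matches the other.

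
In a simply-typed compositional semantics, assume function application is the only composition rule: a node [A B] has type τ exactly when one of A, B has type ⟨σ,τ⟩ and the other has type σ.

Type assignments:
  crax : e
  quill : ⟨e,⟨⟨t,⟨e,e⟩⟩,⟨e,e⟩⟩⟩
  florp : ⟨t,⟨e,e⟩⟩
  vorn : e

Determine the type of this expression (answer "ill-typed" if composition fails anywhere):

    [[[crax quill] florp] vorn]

e

[crax quill] — quill of type ⟨e,⟨⟨t,⟨e,e⟩⟩,⟨e,e⟩⟩⟩ combines with crax of type e: type ⟨⟨t,⟨e,e⟩⟩,⟨e,e⟩⟩.
[[crax quill] florp] — [crax quill] of type ⟨⟨t,⟨e,e⟩⟩,⟨e,e⟩⟩ combines with florp of type ⟨t,⟨e,e⟩⟩: type ⟨e,e⟩.
[[[crax quill] florp] vorn] — [[crax quill] florp] of type ⟨e,e⟩ combines with vorn of type e: type e.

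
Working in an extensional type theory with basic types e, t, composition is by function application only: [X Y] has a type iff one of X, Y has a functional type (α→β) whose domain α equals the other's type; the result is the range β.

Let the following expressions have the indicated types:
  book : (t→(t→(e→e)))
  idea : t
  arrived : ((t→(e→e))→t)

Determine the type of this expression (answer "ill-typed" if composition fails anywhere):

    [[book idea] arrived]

At [book idea], book : (t→(t→(e→e))) takes idea : t, giving (t→(e→e)).
At [[book idea] arrived], arrived : ((t→(e→e))→t) takes [book idea] : (t→(e→e)), giving t.

t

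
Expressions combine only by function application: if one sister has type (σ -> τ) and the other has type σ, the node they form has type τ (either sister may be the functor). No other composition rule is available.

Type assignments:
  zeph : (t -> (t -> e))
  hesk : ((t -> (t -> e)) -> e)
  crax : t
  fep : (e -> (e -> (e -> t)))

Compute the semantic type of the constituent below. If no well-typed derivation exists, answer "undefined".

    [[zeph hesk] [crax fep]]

undefined

[zeph hesk]: ((t -> (t -> e)) -> e) applied to (t -> (t -> e)) yields e.
[crax fep]: t and (e -> (e -> (e -> t))) cannot combine by function application — type clash.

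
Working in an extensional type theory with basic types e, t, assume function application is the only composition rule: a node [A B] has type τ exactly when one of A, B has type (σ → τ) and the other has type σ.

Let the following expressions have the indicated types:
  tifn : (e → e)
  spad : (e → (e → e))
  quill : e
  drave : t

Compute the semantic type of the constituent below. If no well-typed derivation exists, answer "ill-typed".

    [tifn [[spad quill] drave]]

ill-typed

[spad quill]: spad is (e → (e → e)), quill is e; result (e → e).
[[spad quill] drave]: (e → e) and t cannot combine by function application — type clash.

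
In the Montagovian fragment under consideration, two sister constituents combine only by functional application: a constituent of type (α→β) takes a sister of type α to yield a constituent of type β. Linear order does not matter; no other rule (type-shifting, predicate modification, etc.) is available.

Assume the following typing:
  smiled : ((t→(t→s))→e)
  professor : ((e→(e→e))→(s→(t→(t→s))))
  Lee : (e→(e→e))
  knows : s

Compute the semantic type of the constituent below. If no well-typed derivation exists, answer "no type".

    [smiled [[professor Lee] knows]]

At [professor Lee], professor : ((e→(e→e))→(s→(t→(t→s)))) takes Lee : (e→(e→e)), giving (s→(t→(t→s))).
At [[professor Lee] knows], [professor Lee] : (s→(t→(t→s))) takes knows : s, giving (t→(t→s)).
At [smiled [[professor Lee] knows]], smiled : ((t→(t→s))→e) takes [[professor Lee] knows] : (t→(t→s)), giving e.

e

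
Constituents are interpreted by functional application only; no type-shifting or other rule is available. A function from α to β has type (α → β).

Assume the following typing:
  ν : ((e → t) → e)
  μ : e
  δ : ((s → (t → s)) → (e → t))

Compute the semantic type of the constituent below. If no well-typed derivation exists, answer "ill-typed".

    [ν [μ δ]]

At [μ δ]: neither e nor ((s → (t → s)) → (e → t)) can take the other as argument; the node is ill-typed.

ill-typed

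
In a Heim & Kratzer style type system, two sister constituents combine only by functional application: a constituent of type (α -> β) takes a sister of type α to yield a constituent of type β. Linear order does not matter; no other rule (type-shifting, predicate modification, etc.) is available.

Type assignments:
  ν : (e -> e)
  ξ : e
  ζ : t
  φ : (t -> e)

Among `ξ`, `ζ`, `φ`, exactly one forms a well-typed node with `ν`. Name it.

ξ

ξ — combines: ν : (e -> e) takes ξ : e as argument, giving e.
ζ : t — no; ν wants e, and ζ wants nothing (atomic).
φ : (t -> e) — no; ν wants e, and φ wants t.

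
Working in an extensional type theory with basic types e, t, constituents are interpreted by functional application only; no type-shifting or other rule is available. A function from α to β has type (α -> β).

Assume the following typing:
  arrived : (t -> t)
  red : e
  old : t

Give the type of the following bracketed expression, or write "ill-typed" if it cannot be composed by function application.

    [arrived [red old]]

[red old]: e and t cannot combine by function application — type clash.

ill-typed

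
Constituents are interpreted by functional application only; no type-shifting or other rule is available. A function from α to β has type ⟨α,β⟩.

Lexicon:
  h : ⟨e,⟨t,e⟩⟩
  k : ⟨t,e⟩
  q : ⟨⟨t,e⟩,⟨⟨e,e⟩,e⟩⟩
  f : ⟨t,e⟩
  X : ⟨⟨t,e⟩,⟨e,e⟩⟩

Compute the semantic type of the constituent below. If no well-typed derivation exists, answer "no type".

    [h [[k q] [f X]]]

⟨t,e⟩

[k q]: q is ⟨⟨t,e⟩,⟨⟨e,e⟩,e⟩⟩, k is ⟨t,e⟩; result ⟨⟨e,e⟩,e⟩.
[f X]: X is ⟨⟨t,e⟩,⟨e,e⟩⟩, f is ⟨t,e⟩; result ⟨e,e⟩.
[[k q] [f X]]: [k q] is ⟨⟨e,e⟩,e⟩, [f X] is ⟨e,e⟩; result e.
[h [[k q] [f X]]]: h is ⟨e,⟨t,e⟩⟩, [[k q] [f X]] is e; result ⟨t,e⟩.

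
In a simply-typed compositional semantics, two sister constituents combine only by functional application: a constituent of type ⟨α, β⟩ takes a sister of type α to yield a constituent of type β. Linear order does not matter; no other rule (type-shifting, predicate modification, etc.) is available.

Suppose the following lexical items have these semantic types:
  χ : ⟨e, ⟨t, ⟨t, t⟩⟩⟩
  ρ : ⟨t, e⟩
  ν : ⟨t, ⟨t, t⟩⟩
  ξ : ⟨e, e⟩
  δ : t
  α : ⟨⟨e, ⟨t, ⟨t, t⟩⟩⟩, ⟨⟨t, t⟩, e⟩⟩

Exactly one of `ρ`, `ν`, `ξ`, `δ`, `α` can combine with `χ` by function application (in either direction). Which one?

ρ : ⟨t, e⟩ — χ needs e; ρ needs t; neither fits.
ν : ⟨t, ⟨t, t⟩⟩ — χ needs e; ν needs t; neither fits.
ξ : ⟨e, e⟩ — χ needs e; ξ needs e; neither fits.
δ : t — χ needs e; δ needs nothing (atomic); neither fits.
α — combines: α : ⟨⟨e, ⟨t, ⟨t, t⟩⟩⟩, ⟨⟨t, t⟩, e⟩⟩ takes χ : ⟨e, ⟨t, ⟨t, t⟩⟩⟩ as argument, giving ⟨⟨t, t⟩, e⟩.

α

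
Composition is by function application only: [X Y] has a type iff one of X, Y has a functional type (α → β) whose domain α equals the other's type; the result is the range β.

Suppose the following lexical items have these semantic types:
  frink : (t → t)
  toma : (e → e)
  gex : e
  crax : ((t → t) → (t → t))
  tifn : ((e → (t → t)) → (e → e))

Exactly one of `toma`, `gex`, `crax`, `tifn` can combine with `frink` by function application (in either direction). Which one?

crax

toma : (e → e) — does not combine with frink.
gex : e — does not combine with frink.
crax — combines: crax : ((t → t) → (t → t)) takes frink : (t → t) as argument, giving (t → t).
tifn : ((e → (t → t)) → (e → e)) — does not combine with frink.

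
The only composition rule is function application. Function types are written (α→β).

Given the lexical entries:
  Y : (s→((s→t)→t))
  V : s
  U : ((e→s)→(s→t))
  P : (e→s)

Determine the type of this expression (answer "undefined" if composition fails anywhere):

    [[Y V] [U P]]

[Y V]: functor Y : (s→((s→t)→t)), argument V : s; result ((s→t)→t).
[U P]: functor U : ((e→s)→(s→t)), argument P : (e→s); result (s→t).
[[Y V] [U P]]: functor [Y V] : ((s→t)→t), argument [U P] : (s→t); result t.

t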